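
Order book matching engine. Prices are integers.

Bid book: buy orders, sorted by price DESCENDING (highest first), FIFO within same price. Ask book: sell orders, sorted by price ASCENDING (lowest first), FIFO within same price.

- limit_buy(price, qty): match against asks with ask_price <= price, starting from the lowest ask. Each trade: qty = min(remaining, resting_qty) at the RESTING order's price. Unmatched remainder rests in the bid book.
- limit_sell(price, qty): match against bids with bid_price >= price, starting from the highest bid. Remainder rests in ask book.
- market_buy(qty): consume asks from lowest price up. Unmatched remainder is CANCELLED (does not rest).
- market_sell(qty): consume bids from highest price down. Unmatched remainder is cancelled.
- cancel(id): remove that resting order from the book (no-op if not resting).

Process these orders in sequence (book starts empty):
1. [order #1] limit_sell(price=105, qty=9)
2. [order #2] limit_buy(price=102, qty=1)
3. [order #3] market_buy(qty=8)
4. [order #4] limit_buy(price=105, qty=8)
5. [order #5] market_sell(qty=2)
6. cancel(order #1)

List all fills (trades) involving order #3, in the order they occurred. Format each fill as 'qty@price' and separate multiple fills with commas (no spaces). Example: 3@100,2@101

After op 1 [order #1] limit_sell(price=105, qty=9): fills=none; bids=[-] asks=[#1:9@105]
After op 2 [order #2] limit_buy(price=102, qty=1): fills=none; bids=[#2:1@102] asks=[#1:9@105]
After op 3 [order #3] market_buy(qty=8): fills=#3x#1:8@105; bids=[#2:1@102] asks=[#1:1@105]
After op 4 [order #4] limit_buy(price=105, qty=8): fills=#4x#1:1@105; bids=[#4:7@105 #2:1@102] asks=[-]
After op 5 [order #5] market_sell(qty=2): fills=#4x#5:2@105; bids=[#4:5@105 #2:1@102] asks=[-]
After op 6 cancel(order #1): fills=none; bids=[#4:5@105 #2:1@102] asks=[-]

Answer: 8@105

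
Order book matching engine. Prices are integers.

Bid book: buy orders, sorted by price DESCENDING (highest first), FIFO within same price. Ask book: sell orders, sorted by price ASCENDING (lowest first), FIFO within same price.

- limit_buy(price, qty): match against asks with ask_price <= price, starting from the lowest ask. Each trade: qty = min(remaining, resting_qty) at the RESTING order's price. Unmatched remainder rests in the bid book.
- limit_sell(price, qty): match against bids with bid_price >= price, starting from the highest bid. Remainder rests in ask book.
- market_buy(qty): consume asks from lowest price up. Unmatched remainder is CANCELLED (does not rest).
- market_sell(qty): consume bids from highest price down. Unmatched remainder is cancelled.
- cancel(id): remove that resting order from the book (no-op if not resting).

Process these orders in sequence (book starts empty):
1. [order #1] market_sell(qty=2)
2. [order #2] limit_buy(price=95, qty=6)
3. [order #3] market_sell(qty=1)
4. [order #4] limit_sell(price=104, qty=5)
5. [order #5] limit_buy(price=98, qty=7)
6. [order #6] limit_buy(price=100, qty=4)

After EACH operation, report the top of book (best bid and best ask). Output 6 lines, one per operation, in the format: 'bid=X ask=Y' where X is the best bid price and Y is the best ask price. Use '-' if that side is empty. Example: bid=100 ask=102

After op 1 [order #1] market_sell(qty=2): fills=none; bids=[-] asks=[-]
After op 2 [order #2] limit_buy(price=95, qty=6): fills=none; bids=[#2:6@95] asks=[-]
After op 3 [order #3] market_sell(qty=1): fills=#2x#3:1@95; bids=[#2:5@95] asks=[-]
After op 4 [order #4] limit_sell(price=104, qty=5): fills=none; bids=[#2:5@95] asks=[#4:5@104]
After op 5 [order #5] limit_buy(price=98, qty=7): fills=none; bids=[#5:7@98 #2:5@95] asks=[#4:5@104]
After op 6 [order #6] limit_buy(price=100, qty=4): fills=none; bids=[#6:4@100 #5:7@98 #2:5@95] asks=[#4:5@104]

Answer: bid=- ask=-
bid=95 ask=-
bid=95 ask=-
bid=95 ask=104
bid=98 ask=104
bid=100 ask=104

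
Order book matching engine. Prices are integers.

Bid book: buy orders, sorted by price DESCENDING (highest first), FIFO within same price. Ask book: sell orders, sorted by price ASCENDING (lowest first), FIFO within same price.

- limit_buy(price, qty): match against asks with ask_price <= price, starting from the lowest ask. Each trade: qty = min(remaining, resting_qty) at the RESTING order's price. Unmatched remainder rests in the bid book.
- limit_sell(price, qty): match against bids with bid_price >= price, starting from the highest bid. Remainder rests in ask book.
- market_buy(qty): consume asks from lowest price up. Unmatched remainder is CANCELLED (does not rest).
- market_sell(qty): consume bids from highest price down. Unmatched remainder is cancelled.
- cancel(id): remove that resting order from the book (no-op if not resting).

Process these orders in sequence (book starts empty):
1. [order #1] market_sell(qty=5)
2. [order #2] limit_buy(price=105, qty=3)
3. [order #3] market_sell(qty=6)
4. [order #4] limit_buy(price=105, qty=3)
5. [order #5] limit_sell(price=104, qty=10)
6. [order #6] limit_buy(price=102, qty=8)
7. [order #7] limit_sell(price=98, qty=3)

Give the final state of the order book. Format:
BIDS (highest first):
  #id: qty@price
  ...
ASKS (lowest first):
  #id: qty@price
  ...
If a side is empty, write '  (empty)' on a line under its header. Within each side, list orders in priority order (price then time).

After op 1 [order #1] market_sell(qty=5): fills=none; bids=[-] asks=[-]
After op 2 [order #2] limit_buy(price=105, qty=3): fills=none; bids=[#2:3@105] asks=[-]
After op 3 [order #3] market_sell(qty=6): fills=#2x#3:3@105; bids=[-] asks=[-]
After op 4 [order #4] limit_buy(price=105, qty=3): fills=none; bids=[#4:3@105] asks=[-]
After op 5 [order #5] limit_sell(price=104, qty=10): fills=#4x#5:3@105; bids=[-] asks=[#5:7@104]
After op 6 [order #6] limit_buy(price=102, qty=8): fills=none; bids=[#6:8@102] asks=[#5:7@104]
After op 7 [order #7] limit_sell(price=98, qty=3): fills=#6x#7:3@102; bids=[#6:5@102] asks=[#5:7@104]

Answer: BIDS (highest first):
  #6: 5@102
ASKS (lowest first):
  #5: 7@104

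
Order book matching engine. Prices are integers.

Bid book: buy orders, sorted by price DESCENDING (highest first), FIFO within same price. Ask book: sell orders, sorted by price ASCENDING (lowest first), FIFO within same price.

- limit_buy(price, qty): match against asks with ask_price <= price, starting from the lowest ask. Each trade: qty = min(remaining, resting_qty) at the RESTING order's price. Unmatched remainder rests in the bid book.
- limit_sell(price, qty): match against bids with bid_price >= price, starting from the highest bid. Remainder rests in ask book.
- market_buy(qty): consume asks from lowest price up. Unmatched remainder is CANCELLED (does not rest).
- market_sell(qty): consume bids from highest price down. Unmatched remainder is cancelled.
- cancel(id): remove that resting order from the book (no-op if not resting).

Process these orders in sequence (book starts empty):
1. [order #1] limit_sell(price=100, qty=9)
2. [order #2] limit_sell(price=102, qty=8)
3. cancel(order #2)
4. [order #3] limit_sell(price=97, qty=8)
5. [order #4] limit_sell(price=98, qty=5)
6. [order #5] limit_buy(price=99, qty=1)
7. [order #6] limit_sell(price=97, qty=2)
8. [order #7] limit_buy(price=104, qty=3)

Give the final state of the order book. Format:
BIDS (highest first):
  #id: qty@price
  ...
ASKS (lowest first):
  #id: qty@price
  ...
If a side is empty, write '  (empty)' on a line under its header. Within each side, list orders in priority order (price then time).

Answer: BIDS (highest first):
  (empty)
ASKS (lowest first):
  #3: 4@97
  #6: 2@97
  #4: 5@98
  #1: 9@100

Derivation:
After op 1 [order #1] limit_sell(price=100, qty=9): fills=none; bids=[-] asks=[#1:9@100]
After op 2 [order #2] limit_sell(price=102, qty=8): fills=none; bids=[-] asks=[#1:9@100 #2:8@102]
After op 3 cancel(order #2): fills=none; bids=[-] asks=[#1:9@100]
After op 4 [order #3] limit_sell(price=97, qty=8): fills=none; bids=[-] asks=[#3:8@97 #1:9@100]
After op 5 [order #4] limit_sell(price=98, qty=5): fills=none; bids=[-] asks=[#3:8@97 #4:5@98 #1:9@100]
After op 6 [order #5] limit_buy(price=99, qty=1): fills=#5x#3:1@97; bids=[-] asks=[#3:7@97 #4:5@98 #1:9@100]
After op 7 [order #6] limit_sell(price=97, qty=2): fills=none; bids=[-] asks=[#3:7@97 #6:2@97 #4:5@98 #1:9@100]
After op 8 [order #7] limit_buy(price=104, qty=3): fills=#7x#3:3@97; bids=[-] asks=[#3:4@97 #6:2@97 #4:5@98 #1:9@100]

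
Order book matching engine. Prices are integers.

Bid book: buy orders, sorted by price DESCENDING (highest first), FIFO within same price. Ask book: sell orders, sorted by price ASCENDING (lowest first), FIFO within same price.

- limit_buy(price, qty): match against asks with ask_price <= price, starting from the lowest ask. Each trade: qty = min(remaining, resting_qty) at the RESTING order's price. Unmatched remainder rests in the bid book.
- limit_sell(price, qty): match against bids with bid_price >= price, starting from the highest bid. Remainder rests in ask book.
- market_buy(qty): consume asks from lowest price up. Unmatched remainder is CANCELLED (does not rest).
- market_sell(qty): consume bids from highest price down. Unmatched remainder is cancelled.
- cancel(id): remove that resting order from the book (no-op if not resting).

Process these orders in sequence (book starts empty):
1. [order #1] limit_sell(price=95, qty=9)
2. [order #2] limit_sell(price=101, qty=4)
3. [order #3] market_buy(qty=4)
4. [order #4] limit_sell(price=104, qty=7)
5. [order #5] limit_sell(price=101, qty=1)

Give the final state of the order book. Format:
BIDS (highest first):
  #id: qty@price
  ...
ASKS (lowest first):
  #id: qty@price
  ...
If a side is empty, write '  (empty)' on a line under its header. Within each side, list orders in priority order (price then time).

After op 1 [order #1] limit_sell(price=95, qty=9): fills=none; bids=[-] asks=[#1:9@95]
After op 2 [order #2] limit_sell(price=101, qty=4): fills=none; bids=[-] asks=[#1:9@95 #2:4@101]
After op 3 [order #3] market_buy(qty=4): fills=#3x#1:4@95; bids=[-] asks=[#1:5@95 #2:4@101]
After op 4 [order #4] limit_sell(price=104, qty=7): fills=none; bids=[-] asks=[#1:5@95 #2:4@101 #4:7@104]
After op 5 [order #5] limit_sell(price=101, qty=1): fills=none; bids=[-] asks=[#1:5@95 #2:4@101 #5:1@101 #4:7@104]

Answer: BIDS (highest first):
  (empty)
ASKS (lowest first):
  #1: 5@95
  #2: 4@101
  #5: 1@101
  #4: 7@104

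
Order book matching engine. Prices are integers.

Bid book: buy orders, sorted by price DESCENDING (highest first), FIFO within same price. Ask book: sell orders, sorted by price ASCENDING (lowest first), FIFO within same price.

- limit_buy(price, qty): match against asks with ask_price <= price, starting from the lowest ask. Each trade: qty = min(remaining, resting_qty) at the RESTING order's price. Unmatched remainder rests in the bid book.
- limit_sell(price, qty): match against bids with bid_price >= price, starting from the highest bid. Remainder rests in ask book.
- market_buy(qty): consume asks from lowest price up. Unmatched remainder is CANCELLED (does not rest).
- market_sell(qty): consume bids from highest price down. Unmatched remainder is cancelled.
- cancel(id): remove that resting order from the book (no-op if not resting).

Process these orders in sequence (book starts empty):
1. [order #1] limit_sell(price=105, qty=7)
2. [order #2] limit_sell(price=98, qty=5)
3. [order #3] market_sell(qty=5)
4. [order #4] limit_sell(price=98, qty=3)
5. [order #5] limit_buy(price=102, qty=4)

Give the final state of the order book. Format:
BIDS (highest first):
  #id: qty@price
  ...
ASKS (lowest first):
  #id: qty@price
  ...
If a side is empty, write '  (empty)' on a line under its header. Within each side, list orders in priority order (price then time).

After op 1 [order #1] limit_sell(price=105, qty=7): fills=none; bids=[-] asks=[#1:7@105]
After op 2 [order #2] limit_sell(price=98, qty=5): fills=none; bids=[-] asks=[#2:5@98 #1:7@105]
After op 3 [order #3] market_sell(qty=5): fills=none; bids=[-] asks=[#2:5@98 #1:7@105]
After op 4 [order #4] limit_sell(price=98, qty=3): fills=none; bids=[-] asks=[#2:5@98 #4:3@98 #1:7@105]
After op 5 [order #5] limit_buy(price=102, qty=4): fills=#5x#2:4@98; bids=[-] asks=[#2:1@98 #4:3@98 #1:7@105]

Answer: BIDS (highest first):
  (empty)
ASKS (lowest first):
  #2: 1@98
  #4: 3@98
  #1: 7@105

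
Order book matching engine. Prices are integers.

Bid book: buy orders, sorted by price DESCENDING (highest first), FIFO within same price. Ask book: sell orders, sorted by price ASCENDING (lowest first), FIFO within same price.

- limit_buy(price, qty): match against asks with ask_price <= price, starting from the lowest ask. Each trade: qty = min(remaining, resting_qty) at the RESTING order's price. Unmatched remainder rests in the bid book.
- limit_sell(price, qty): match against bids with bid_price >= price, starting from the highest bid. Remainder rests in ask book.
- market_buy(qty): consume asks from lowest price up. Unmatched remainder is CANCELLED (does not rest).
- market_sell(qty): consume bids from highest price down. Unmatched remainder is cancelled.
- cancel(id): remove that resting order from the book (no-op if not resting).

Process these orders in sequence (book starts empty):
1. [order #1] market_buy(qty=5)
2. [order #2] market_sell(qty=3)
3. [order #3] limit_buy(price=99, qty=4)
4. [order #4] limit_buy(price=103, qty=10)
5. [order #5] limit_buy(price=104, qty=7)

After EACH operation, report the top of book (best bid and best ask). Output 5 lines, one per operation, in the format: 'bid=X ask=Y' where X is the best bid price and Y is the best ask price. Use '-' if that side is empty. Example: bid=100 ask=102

Answer: bid=- ask=-
bid=- ask=-
bid=99 ask=-
bid=103 ask=-
bid=104 ask=-

Derivation:
After op 1 [order #1] market_buy(qty=5): fills=none; bids=[-] asks=[-]
After op 2 [order #2] market_sell(qty=3): fills=none; bids=[-] asks=[-]
After op 3 [order #3] limit_buy(price=99, qty=4): fills=none; bids=[#3:4@99] asks=[-]
After op 4 [order #4] limit_buy(price=103, qty=10): fills=none; bids=[#4:10@103 #3:4@99] asks=[-]
After op 5 [order #5] limit_buy(price=104, qty=7): fills=none; bids=[#5:7@104 #4:10@103 #3:4@99] asks=[-]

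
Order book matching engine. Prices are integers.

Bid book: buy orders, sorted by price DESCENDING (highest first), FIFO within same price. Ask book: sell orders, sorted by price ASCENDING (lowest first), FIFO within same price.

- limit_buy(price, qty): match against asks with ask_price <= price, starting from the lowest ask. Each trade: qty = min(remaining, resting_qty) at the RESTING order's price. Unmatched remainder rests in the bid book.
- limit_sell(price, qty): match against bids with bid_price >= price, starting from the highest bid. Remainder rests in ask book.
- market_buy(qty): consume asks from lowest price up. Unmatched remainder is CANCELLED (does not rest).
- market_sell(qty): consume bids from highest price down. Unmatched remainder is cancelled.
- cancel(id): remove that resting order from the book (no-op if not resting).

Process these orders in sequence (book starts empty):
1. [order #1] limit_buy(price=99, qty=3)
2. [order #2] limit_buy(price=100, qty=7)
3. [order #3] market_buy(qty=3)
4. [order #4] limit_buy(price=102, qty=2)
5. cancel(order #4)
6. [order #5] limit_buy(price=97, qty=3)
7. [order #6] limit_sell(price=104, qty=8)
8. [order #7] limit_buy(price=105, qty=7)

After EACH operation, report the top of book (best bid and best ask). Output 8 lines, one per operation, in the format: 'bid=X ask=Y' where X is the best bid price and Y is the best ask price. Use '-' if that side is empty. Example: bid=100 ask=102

After op 1 [order #1] limit_buy(price=99, qty=3): fills=none; bids=[#1:3@99] asks=[-]
After op 2 [order #2] limit_buy(price=100, qty=7): fills=none; bids=[#2:7@100 #1:3@99] asks=[-]
After op 3 [order #3] market_buy(qty=3): fills=none; bids=[#2:7@100 #1:3@99] asks=[-]
After op 4 [order #4] limit_buy(price=102, qty=2): fills=none; bids=[#4:2@102 #2:7@100 #1:3@99] asks=[-]
After op 5 cancel(order #4): fills=none; bids=[#2:7@100 #1:3@99] asks=[-]
After op 6 [order #5] limit_buy(price=97, qty=3): fills=none; bids=[#2:7@100 #1:3@99 #5:3@97] asks=[-]
After op 7 [order #6] limit_sell(price=104, qty=8): fills=none; bids=[#2:7@100 #1:3@99 #5:3@97] asks=[#6:8@104]
After op 8 [order #7] limit_buy(price=105, qty=7): fills=#7x#6:7@104; bids=[#2:7@100 #1:3@99 #5:3@97] asks=[#6:1@104]

Answer: bid=99 ask=-
bid=100 ask=-
bid=100 ask=-
bid=102 ask=-
bid=100 ask=-
bid=100 ask=-
bid=100 ask=104
bid=100 ask=104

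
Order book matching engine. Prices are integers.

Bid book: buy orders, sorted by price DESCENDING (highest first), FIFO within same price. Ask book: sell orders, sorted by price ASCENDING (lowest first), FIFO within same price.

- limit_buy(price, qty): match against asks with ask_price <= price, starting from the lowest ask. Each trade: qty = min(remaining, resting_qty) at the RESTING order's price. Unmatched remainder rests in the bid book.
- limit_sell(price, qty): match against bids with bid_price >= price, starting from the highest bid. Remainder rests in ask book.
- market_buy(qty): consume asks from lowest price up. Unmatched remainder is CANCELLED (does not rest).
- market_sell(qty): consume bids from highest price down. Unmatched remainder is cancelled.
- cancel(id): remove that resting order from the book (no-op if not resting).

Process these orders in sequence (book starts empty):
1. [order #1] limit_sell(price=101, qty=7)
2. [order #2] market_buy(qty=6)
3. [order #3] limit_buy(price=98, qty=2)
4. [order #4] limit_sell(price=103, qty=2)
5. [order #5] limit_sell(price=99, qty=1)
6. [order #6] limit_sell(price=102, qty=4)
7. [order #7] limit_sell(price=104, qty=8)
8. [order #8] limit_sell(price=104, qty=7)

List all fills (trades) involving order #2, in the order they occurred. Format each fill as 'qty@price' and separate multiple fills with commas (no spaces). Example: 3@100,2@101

After op 1 [order #1] limit_sell(price=101, qty=7): fills=none; bids=[-] asks=[#1:7@101]
After op 2 [order #2] market_buy(qty=6): fills=#2x#1:6@101; bids=[-] asks=[#1:1@101]
After op 3 [order #3] limit_buy(price=98, qty=2): fills=none; bids=[#3:2@98] asks=[#1:1@101]
After op 4 [order #4] limit_sell(price=103, qty=2): fills=none; bids=[#3:2@98] asks=[#1:1@101 #4:2@103]
After op 5 [order #5] limit_sell(price=99, qty=1): fills=none; bids=[#3:2@98] asks=[#5:1@99 #1:1@101 #4:2@103]
After op 6 [order #6] limit_sell(price=102, qty=4): fills=none; bids=[#3:2@98] asks=[#5:1@99 #1:1@101 #6:4@102 #4:2@103]
After op 7 [order #7] limit_sell(price=104, qty=8): fills=none; bids=[#3:2@98] asks=[#5:1@99 #1:1@101 #6:4@102 #4:2@103 #7:8@104]
After op 8 [order #8] limit_sell(price=104, qty=7): fills=none; bids=[#3:2@98] asks=[#5:1@99 #1:1@101 #6:4@102 #4:2@103 #7:8@104 #8:7@104]

Answer: 6@101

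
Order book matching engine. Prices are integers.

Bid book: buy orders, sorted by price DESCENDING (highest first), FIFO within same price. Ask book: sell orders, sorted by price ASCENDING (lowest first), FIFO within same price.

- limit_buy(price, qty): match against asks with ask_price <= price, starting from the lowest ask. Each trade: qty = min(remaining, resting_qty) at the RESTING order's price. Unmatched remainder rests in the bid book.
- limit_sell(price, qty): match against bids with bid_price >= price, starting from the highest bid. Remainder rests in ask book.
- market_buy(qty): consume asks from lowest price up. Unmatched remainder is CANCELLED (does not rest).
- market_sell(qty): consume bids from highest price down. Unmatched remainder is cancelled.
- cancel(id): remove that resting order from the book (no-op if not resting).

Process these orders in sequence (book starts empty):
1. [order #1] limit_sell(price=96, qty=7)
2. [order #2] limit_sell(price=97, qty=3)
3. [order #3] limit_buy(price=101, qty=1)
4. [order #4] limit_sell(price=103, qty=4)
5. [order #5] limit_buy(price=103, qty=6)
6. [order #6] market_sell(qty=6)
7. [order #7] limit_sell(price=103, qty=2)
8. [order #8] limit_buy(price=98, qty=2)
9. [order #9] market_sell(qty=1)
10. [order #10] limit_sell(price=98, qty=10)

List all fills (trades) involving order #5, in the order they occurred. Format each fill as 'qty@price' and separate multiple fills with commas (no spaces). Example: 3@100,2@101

Answer: 6@96

Derivation:
After op 1 [order #1] limit_sell(price=96, qty=7): fills=none; bids=[-] asks=[#1:7@96]
After op 2 [order #2] limit_sell(price=97, qty=3): fills=none; bids=[-] asks=[#1:7@96 #2:3@97]
After op 3 [order #3] limit_buy(price=101, qty=1): fills=#3x#1:1@96; bids=[-] asks=[#1:6@96 #2:3@97]
After op 4 [order #4] limit_sell(price=103, qty=4): fills=none; bids=[-] asks=[#1:6@96 #2:3@97 #4:4@103]
After op 5 [order #5] limit_buy(price=103, qty=6): fills=#5x#1:6@96; bids=[-] asks=[#2:3@97 #4:4@103]
After op 6 [order #6] market_sell(qty=6): fills=none; bids=[-] asks=[#2:3@97 #4:4@103]
After op 7 [order #7] limit_sell(price=103, qty=2): fills=none; bids=[-] asks=[#2:3@97 #4:4@103 #7:2@103]
After op 8 [order #8] limit_buy(price=98, qty=2): fills=#8x#2:2@97; bids=[-] asks=[#2:1@97 #4:4@103 #7:2@103]
After op 9 [order #9] market_sell(qty=1): fills=none; bids=[-] asks=[#2:1@97 #4:4@103 #7:2@103]
After op 10 [order #10] limit_sell(price=98, qty=10): fills=none; bids=[-] asks=[#2:1@97 #10:10@98 #4:4@103 #7:2@103]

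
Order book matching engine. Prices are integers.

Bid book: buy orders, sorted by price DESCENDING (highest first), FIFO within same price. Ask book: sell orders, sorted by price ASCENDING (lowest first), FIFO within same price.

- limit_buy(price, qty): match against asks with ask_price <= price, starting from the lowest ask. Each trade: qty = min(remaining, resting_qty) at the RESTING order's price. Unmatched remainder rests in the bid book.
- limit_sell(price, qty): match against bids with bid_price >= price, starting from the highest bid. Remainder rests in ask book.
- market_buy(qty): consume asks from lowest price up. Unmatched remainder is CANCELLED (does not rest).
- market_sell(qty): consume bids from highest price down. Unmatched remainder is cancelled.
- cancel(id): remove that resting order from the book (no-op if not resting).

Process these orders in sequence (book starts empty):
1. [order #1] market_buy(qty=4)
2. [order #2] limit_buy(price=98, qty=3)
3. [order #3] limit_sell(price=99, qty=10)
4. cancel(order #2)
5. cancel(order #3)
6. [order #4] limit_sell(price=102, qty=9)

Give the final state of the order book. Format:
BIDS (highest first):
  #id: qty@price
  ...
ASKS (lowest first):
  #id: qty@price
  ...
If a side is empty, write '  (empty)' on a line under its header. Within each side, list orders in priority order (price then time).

After op 1 [order #1] market_buy(qty=4): fills=none; bids=[-] asks=[-]
After op 2 [order #2] limit_buy(price=98, qty=3): fills=none; bids=[#2:3@98] asks=[-]
After op 3 [order #3] limit_sell(price=99, qty=10): fills=none; bids=[#2:3@98] asks=[#3:10@99]
After op 4 cancel(order #2): fills=none; bids=[-] asks=[#3:10@99]
After op 5 cancel(order #3): fills=none; bids=[-] asks=[-]
After op 6 [order #4] limit_sell(price=102, qty=9): fills=none; bids=[-] asks=[#4:9@102]

Answer: BIDS (highest first):
  (empty)
ASKS (lowest first):
  #4: 9@102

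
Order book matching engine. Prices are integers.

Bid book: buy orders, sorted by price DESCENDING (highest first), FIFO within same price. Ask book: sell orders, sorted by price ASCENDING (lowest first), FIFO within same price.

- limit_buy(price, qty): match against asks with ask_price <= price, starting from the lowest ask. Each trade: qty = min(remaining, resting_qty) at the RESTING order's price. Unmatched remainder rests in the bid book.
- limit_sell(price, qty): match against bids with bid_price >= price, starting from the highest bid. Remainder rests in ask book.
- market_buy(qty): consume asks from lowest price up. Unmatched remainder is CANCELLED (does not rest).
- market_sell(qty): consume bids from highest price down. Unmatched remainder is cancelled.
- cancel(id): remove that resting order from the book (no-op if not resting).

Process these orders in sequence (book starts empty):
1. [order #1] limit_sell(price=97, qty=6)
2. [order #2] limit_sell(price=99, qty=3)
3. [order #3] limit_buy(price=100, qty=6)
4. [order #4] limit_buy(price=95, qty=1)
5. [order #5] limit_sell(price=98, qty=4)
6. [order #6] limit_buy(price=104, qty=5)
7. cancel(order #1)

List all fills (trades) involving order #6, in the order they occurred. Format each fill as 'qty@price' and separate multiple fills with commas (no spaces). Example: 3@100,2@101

After op 1 [order #1] limit_sell(price=97, qty=6): fills=none; bids=[-] asks=[#1:6@97]
After op 2 [order #2] limit_sell(price=99, qty=3): fills=none; bids=[-] asks=[#1:6@97 #2:3@99]
After op 3 [order #3] limit_buy(price=100, qty=6): fills=#3x#1:6@97; bids=[-] asks=[#2:3@99]
After op 4 [order #4] limit_buy(price=95, qty=1): fills=none; bids=[#4:1@95] asks=[#2:3@99]
After op 5 [order #5] limit_sell(price=98, qty=4): fills=none; bids=[#4:1@95] asks=[#5:4@98 #2:3@99]
After op 6 [order #6] limit_buy(price=104, qty=5): fills=#6x#5:4@98 #6x#2:1@99; bids=[#4:1@95] asks=[#2:2@99]
After op 7 cancel(order #1): fills=none; bids=[#4:1@95] asks=[#2:2@99]

Answer: 4@98,1@99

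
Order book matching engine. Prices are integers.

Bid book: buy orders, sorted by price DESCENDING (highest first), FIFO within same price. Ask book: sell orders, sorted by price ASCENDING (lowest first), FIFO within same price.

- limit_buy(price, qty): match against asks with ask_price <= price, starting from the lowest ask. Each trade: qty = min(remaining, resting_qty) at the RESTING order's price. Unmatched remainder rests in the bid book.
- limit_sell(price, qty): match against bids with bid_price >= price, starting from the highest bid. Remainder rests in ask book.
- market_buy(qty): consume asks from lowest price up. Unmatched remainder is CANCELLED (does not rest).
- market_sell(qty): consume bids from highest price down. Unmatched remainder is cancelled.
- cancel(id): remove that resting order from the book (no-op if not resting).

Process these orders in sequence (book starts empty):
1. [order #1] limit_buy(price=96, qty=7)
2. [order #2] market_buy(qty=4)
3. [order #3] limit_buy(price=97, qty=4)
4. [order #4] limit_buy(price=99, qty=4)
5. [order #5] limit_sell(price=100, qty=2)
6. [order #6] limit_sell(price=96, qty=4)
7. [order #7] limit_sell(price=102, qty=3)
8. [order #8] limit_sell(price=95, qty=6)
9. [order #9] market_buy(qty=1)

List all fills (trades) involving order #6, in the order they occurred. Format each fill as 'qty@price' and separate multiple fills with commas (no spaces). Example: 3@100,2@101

After op 1 [order #1] limit_buy(price=96, qty=7): fills=none; bids=[#1:7@96] asks=[-]
After op 2 [order #2] market_buy(qty=4): fills=none; bids=[#1:7@96] asks=[-]
After op 3 [order #3] limit_buy(price=97, qty=4): fills=none; bids=[#3:4@97 #1:7@96] asks=[-]
After op 4 [order #4] limit_buy(price=99, qty=4): fills=none; bids=[#4:4@99 #3:4@97 #1:7@96] asks=[-]
After op 5 [order #5] limit_sell(price=100, qty=2): fills=none; bids=[#4:4@99 #3:4@97 #1:7@96] asks=[#5:2@100]
After op 6 [order #6] limit_sell(price=96, qty=4): fills=#4x#6:4@99; bids=[#3:4@97 #1:7@96] asks=[#5:2@100]
After op 7 [order #7] limit_sell(price=102, qty=3): fills=none; bids=[#3:4@97 #1:7@96] asks=[#5:2@100 #7:3@102]
After op 8 [order #8] limit_sell(price=95, qty=6): fills=#3x#8:4@97 #1x#8:2@96; bids=[#1:5@96] asks=[#5:2@100 #7:3@102]
After op 9 [order #9] market_buy(qty=1): fills=#9x#5:1@100; bids=[#1:5@96] asks=[#5:1@100 #7:3@102]

Answer: 4@99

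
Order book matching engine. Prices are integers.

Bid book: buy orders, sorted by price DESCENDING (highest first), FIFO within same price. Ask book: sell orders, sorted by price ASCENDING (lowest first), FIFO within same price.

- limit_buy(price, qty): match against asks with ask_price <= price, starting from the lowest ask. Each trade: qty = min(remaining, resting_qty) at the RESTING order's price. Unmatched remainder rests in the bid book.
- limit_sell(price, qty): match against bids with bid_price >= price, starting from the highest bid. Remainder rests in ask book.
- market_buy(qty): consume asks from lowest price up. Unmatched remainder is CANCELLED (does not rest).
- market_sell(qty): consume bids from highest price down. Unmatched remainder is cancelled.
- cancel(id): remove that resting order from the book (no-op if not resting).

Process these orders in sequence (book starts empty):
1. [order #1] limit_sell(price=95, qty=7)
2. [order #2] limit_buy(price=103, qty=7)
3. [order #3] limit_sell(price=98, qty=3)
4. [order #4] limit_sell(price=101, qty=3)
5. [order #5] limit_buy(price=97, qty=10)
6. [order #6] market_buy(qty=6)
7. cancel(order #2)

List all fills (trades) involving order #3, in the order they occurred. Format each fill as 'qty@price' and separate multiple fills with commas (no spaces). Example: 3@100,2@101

After op 1 [order #1] limit_sell(price=95, qty=7): fills=none; bids=[-] asks=[#1:7@95]
After op 2 [order #2] limit_buy(price=103, qty=7): fills=#2x#1:7@95; bids=[-] asks=[-]
After op 3 [order #3] limit_sell(price=98, qty=3): fills=none; bids=[-] asks=[#3:3@98]
After op 4 [order #4] limit_sell(price=101, qty=3): fills=none; bids=[-] asks=[#3:3@98 #4:3@101]
After op 5 [order #5] limit_buy(price=97, qty=10): fills=none; bids=[#5:10@97] asks=[#3:3@98 #4:3@101]
After op 6 [order #6] market_buy(qty=6): fills=#6x#3:3@98 #6x#4:3@101; bids=[#5:10@97] asks=[-]
After op 7 cancel(order #2): fills=none; bids=[#5:10@97] asks=[-]

Answer: 3@98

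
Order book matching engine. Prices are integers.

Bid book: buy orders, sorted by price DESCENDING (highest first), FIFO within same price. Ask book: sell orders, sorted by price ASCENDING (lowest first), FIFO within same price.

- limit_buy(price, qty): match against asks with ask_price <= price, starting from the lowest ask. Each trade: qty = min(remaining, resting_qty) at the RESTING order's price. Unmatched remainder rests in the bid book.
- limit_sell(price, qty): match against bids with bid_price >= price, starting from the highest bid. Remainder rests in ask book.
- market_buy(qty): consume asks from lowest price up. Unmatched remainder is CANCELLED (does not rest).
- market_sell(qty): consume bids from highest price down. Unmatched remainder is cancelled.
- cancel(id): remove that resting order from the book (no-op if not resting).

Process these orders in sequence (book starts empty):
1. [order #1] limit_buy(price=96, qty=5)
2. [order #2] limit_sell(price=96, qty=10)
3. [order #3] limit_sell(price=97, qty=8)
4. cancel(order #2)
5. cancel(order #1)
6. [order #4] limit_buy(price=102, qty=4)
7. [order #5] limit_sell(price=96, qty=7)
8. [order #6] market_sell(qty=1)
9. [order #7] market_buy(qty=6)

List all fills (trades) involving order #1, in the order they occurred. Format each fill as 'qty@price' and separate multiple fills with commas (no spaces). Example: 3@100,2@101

Answer: 5@96

Derivation:
After op 1 [order #1] limit_buy(price=96, qty=5): fills=none; bids=[#1:5@96] asks=[-]
After op 2 [order #2] limit_sell(price=96, qty=10): fills=#1x#2:5@96; bids=[-] asks=[#2:5@96]
After op 3 [order #3] limit_sell(price=97, qty=8): fills=none; bids=[-] asks=[#2:5@96 #3:8@97]
After op 4 cancel(order #2): fills=none; bids=[-] asks=[#3:8@97]
After op 5 cancel(order #1): fills=none; bids=[-] asks=[#3:8@97]
After op 6 [order #4] limit_buy(price=102, qty=4): fills=#4x#3:4@97; bids=[-] asks=[#3:4@97]
After op 7 [order #5] limit_sell(price=96, qty=7): fills=none; bids=[-] asks=[#5:7@96 #3:4@97]
After op 8 [order #6] market_sell(qty=1): fills=none; bids=[-] asks=[#5:7@96 #3:4@97]
After op 9 [order #7] market_buy(qty=6): fills=#7x#5:6@96; bids=[-] asks=[#5:1@96 #3:4@97]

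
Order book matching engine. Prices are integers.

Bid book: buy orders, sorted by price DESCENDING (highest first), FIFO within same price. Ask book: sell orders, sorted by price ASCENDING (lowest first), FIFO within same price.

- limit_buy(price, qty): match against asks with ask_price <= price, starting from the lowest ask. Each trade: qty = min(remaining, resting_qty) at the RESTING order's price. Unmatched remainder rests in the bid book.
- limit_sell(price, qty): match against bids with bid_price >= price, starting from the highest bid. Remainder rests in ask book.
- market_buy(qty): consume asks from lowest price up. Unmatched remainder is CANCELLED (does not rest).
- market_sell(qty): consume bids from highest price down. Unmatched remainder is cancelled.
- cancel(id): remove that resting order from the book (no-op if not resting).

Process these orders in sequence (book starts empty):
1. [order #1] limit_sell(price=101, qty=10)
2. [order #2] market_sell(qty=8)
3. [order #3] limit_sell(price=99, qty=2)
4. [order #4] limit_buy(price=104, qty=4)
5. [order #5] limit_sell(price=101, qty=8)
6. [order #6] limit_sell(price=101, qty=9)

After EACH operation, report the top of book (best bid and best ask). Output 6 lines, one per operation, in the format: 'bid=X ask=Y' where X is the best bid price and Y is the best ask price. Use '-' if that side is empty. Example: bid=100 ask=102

After op 1 [order #1] limit_sell(price=101, qty=10): fills=none; bids=[-] asks=[#1:10@101]
After op 2 [order #2] market_sell(qty=8): fills=none; bids=[-] asks=[#1:10@101]
After op 3 [order #3] limit_sell(price=99, qty=2): fills=none; bids=[-] asks=[#3:2@99 #1:10@101]
After op 4 [order #4] limit_buy(price=104, qty=4): fills=#4x#3:2@99 #4x#1:2@101; bids=[-] asks=[#1:8@101]
After op 5 [order #5] limit_sell(price=101, qty=8): fills=none; bids=[-] asks=[#1:8@101 #5:8@101]
After op 6 [order #6] limit_sell(price=101, qty=9): fills=none; bids=[-] asks=[#1:8@101 #5:8@101 #6:9@101]

Answer: bid=- ask=101
bid=- ask=101
bid=- ask=99
bid=- ask=101
bid=- ask=101
bid=- ask=101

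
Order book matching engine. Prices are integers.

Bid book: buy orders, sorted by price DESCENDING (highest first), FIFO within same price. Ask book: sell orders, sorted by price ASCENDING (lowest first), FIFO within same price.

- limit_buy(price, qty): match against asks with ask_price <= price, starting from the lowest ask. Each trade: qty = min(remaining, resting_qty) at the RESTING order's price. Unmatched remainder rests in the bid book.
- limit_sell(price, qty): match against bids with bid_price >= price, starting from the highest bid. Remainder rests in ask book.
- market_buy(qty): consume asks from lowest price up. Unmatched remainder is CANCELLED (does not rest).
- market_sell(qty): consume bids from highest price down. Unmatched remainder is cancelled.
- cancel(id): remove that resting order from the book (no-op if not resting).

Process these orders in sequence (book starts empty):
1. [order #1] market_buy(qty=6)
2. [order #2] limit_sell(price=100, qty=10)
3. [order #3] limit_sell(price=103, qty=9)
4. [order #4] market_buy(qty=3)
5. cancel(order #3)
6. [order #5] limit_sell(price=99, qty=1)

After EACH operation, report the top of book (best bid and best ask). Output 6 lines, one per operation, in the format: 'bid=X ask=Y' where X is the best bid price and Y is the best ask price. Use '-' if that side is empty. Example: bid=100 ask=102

After op 1 [order #1] market_buy(qty=6): fills=none; bids=[-] asks=[-]
After op 2 [order #2] limit_sell(price=100, qty=10): fills=none; bids=[-] asks=[#2:10@100]
After op 3 [order #3] limit_sell(price=103, qty=9): fills=none; bids=[-] asks=[#2:10@100 #3:9@103]
After op 4 [order #4] market_buy(qty=3): fills=#4x#2:3@100; bids=[-] asks=[#2:7@100 #3:9@103]
After op 5 cancel(order #3): fills=none; bids=[-] asks=[#2:7@100]
After op 6 [order #5] limit_sell(price=99, qty=1): fills=none; bids=[-] asks=[#5:1@99 #2:7@100]

Answer: bid=- ask=-
bid=- ask=100
bid=- ask=100
bid=- ask=100
bid=- ask=100
bid=- ask=99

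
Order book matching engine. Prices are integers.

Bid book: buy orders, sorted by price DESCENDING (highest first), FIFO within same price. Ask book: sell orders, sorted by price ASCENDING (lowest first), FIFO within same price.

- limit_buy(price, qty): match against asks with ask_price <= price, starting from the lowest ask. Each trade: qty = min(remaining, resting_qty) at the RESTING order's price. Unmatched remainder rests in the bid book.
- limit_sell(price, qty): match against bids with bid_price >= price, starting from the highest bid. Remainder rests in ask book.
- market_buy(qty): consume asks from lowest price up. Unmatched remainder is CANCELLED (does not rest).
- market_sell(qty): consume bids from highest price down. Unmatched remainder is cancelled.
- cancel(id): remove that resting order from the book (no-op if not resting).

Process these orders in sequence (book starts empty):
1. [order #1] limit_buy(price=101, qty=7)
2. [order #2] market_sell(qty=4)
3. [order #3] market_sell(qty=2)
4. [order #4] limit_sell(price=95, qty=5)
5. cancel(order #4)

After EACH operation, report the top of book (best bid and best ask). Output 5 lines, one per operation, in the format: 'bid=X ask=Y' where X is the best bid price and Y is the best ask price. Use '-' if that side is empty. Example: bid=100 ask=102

After op 1 [order #1] limit_buy(price=101, qty=7): fills=none; bids=[#1:7@101] asks=[-]
After op 2 [order #2] market_sell(qty=4): fills=#1x#2:4@101; bids=[#1:3@101] asks=[-]
After op 3 [order #3] market_sell(qty=2): fills=#1x#3:2@101; bids=[#1:1@101] asks=[-]
After op 4 [order #4] limit_sell(price=95, qty=5): fills=#1x#4:1@101; bids=[-] asks=[#4:4@95]
After op 5 cancel(order #4): fills=none; bids=[-] asks=[-]

Answer: bid=101 ask=-
bid=101 ask=-
bid=101 ask=-
bid=- ask=95
bid=- ask=-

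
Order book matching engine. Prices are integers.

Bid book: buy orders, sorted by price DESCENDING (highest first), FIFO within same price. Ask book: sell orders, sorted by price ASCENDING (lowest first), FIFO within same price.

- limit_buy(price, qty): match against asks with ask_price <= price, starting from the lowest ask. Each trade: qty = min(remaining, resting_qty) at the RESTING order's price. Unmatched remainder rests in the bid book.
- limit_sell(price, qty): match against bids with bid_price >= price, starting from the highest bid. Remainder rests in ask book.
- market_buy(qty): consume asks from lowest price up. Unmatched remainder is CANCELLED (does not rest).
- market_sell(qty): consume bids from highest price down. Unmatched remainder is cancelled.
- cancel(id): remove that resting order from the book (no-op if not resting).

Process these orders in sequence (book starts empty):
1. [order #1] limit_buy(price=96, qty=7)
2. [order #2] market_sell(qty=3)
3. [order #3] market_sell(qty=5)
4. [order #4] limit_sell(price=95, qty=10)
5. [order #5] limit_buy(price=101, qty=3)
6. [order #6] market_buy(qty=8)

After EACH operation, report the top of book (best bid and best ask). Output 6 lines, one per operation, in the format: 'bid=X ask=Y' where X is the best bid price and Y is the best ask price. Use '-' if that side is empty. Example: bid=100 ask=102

After op 1 [order #1] limit_buy(price=96, qty=7): fills=none; bids=[#1:7@96] asks=[-]
After op 2 [order #2] market_sell(qty=3): fills=#1x#2:3@96; bids=[#1:4@96] asks=[-]
After op 3 [order #3] market_sell(qty=5): fills=#1x#3:4@96; bids=[-] asks=[-]
After op 4 [order #4] limit_sell(price=95, qty=10): fills=none; bids=[-] asks=[#4:10@95]
After op 5 [order #5] limit_buy(price=101, qty=3): fills=#5x#4:3@95; bids=[-] asks=[#4:7@95]
After op 6 [order #6] market_buy(qty=8): fills=#6x#4:7@95; bids=[-] asks=[-]

Answer: bid=96 ask=-
bid=96 ask=-
bid=- ask=-
bid=- ask=95
bid=- ask=95
bid=- ask=-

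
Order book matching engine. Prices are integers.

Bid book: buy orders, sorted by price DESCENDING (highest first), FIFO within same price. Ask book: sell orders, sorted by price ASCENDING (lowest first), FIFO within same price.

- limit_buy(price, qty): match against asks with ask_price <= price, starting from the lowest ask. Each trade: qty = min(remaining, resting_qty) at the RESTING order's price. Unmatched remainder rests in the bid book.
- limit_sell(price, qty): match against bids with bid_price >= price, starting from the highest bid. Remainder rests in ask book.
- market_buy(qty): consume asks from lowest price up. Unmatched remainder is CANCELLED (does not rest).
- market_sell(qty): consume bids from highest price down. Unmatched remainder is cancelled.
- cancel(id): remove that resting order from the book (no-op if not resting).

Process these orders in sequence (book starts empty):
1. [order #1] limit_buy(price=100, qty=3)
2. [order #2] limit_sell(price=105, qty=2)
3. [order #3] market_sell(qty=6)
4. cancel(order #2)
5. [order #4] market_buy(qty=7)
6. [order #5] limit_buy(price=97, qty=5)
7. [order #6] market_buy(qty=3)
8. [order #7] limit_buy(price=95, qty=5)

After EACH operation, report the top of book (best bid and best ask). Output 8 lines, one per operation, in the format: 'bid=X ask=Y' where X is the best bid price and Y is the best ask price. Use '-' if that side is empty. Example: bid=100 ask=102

Answer: bid=100 ask=-
bid=100 ask=105
bid=- ask=105
bid=- ask=-
bid=- ask=-
bid=97 ask=-
bid=97 ask=-
bid=97 ask=-

Derivation:
After op 1 [order #1] limit_buy(price=100, qty=3): fills=none; bids=[#1:3@100] asks=[-]
After op 2 [order #2] limit_sell(price=105, qty=2): fills=none; bids=[#1:3@100] asks=[#2:2@105]
After op 3 [order #3] market_sell(qty=6): fills=#1x#3:3@100; bids=[-] asks=[#2:2@105]
After op 4 cancel(order #2): fills=none; bids=[-] asks=[-]
After op 5 [order #4] market_buy(qty=7): fills=none; bids=[-] asks=[-]
After op 6 [order #5] limit_buy(price=97, qty=5): fills=none; bids=[#5:5@97] asks=[-]
After op 7 [order #6] market_buy(qty=3): fills=none; bids=[#5:5@97] asks=[-]
After op 8 [order #7] limit_buy(price=95, qty=5): fills=none; bids=[#5:5@97 #7:5@95] asks=[-]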